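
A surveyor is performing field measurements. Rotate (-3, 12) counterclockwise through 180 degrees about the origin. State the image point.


Transformation: rotation about the origin
Original point: (-3, 12)
Rule for 180 deg: (x, y) -> (-x, -y)
Apply: (-3, 12) -> (3, -12)
(3, -12)


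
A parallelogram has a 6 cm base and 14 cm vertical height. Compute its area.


Shape: parallelogram
Base b = 6 cm, Height h = 14 cm
Formula: A = b * h
A = 6 * 14
A = 84
84 cm^2


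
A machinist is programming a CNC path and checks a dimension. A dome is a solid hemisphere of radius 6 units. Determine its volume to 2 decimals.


Shape: hemisphere (half of a sphere)
Radius r = 6 units
Formula: V = (1/2) * (4/3) * pi * r^3 = (2/3) * pi * r^3
r^3 = 216
(2/3) * 216 = 144
V = 144 * pi
V = 452.39
452.39 units^3


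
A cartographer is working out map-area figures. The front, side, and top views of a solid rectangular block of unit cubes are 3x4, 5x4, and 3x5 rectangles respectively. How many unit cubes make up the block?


Orthographic views of a solid rectangular block:
Front view 3 x 4 -> length = 3, height = 4
Side view 5 x 4 -> width = 5, height = 4 (consistent)
Top view 3 x 5 -> confirms length = 3, width = 5
The block is 3 x 5 x 4.
Total unit cubes = 3 * 5 * 4 = 60
60 unit cubes


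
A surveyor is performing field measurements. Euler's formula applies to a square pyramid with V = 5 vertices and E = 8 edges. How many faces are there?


Polyhedron: square pyramid
Euler's formula for convex polyhedra: V - E + F = 2
Given: V = 5 vertices and E = 8 edges
Solve for F:
F = 2 + E - V = 2 + 8 - 5 = 5
5 faces


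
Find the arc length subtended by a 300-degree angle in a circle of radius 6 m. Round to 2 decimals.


Shape: circular arc
Radius r = 6 m, Angle = 300 degrees
Formula: L = (angle/360) * 2 * pi * r
2 * pi * r = 12 * pi
L = (300/360) * 12 * pi
L = 10 * pi
L = 31.42
31.42 m


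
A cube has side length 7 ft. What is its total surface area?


Shape: cube
Side s = 7 ft
A cube has 6 square faces.
Formula: SA = 6 * s^2
s^2 = 49
SA = 6 * 49
SA = 294
294 ft^2


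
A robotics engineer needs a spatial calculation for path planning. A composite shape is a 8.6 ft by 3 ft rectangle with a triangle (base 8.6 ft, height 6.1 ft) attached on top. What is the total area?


Composite shape: rectangle + triangle
Rectangle area = 8.6 * 3 = 25.8
Triangle area = 0.5 * 8.6 * 6.1 = 26.23
Total = 25.8 + 26.23
Total = 52.03
52.03 ft^2


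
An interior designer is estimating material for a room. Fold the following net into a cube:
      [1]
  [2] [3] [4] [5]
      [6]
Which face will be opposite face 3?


Net: cross layout. Take square 3 as the base (bottom).
Fold the four squares in the horizontal row up around 3: 2 -> left, 4 -> right, 5 wraps to the top.
Fold 1 and 6 up from 3: 1 -> back, 6 -> front.
Opposite pairs are therefore: (1, 6), (2, 4), (3, 5).
Face 3 is opposite face 5.
face 5


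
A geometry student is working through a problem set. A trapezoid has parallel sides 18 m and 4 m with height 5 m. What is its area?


Shape: trapezoid
Parallel sides a = 18 m, b = 4 m; Height h = 5 m
Formula: A = (a + b) * h / 2
a + b = 18 + 4 = 22
A = 22 * 5 / 2
A = 110 / 2
A = 55
55 m^2


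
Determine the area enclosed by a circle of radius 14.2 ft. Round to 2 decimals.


Shape: circle
Radius r = 14.2 ft
Formula: A = pi * r^2
r^2 = 14.2^2 = 201.64
A = pi * 201.64
A = 633.47
633.47 ft^2


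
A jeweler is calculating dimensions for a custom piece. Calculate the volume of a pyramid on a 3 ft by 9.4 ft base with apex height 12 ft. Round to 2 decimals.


Shape: rectangular pyramid
Base: 3 ft x 9.4 ft, Height h = 12 ft
Formula: V = (1/3) * base_area * h
base_area = 3 * 9.4 = 28.2
base_area * h = 28.2 * 12 = 338.4
V = 338.4 / 3
V = 112.8
112.8 ft^3


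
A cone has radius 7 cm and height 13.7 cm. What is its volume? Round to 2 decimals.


Shape: cone
Radius r = 7 cm, Height h = 13.7 cm
Formula: V = (1/3) * pi * r^2 * h
r^2 = 49
pi * r^2 * h = pi * 49 * 13.7 = 671.3 * pi
V = 671.3 * pi / 3
V = 702.98
702.98 cm^3


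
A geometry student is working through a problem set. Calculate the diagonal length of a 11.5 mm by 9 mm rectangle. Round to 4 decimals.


Shape: rectangle (diagonal via Pythagoras)
Sides: 11.5 mm and 9 mm
Formula: d = sqrt(l^2 + w^2)
l^2 = 132.25, w^2 = 81
l^2 + w^2 = 213.25
d = sqrt(213.25)
d = 14.6031
14.6031 mm


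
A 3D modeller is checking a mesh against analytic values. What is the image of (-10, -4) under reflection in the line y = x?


Transformation: reflection
Original point: (-10, -4)
Rule for reflection over y = x: (x, y) -> (y, x)
Apply: (-10, -4) -> (-4, -10)
(-4, -10)


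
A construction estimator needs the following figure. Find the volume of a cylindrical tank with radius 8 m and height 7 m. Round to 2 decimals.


Shape: cylinder
Radius r = 8 m, Height h = 7 m
Formula: V = pi * r^2 * h
r^2 = 64
V = pi * 64 * 7
V = 448 * pi
V = 1407.43
1407.43 m^3


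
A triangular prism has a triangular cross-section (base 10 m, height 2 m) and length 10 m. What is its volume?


Shape: triangular prism
Triangle base = 10 m, triangle height = 2 m, prism length L = 10 m
Formula: V = (1/2 * b * h_tri) * L
Cross-section area = 0.5 * 10 * 2 = 10
V = 10 * 10
V = 100
100 m^3


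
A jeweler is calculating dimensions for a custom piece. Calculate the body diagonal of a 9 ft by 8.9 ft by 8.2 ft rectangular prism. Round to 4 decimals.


Shape: rectangular box (space diagonal)
l = 9 ft, w = 8.9 ft, h = 8.2 ft
Visualize: the diagonal of the base, then a right triangle with that diagonal and the height.
Formula: d = sqrt(l^2 + w^2 + h^2)
l^2 + w^2 + h^2 = 81 + 79.21 + 67.24 = 227.45
d = sqrt(227.45)
d = 15.0814
15.0814 ft


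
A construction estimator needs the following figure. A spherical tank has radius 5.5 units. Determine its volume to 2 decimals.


Shape: sphere
Radius r = 5.5 units
Formula: V = (4/3) * pi * r^3
r^3 = 166.375
(4/3) * 166.375 = 221.833333
V = 221.833333 * pi
V = 696.91
696.91 units^3


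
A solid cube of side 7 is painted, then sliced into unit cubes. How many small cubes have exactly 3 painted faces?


Large cube: 7 x 7 x 7, cut into unit cubes.
Cubes with 3 painted faces are at the corners. A cube always has 8 corners.
Count = 8
8 unit cubes


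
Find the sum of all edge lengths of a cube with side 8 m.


Shape: cube
Side s = 8 m
A cube has 12 edges, all equal.
Formula: total edge length = 12 * s
Total = 12 * 8
Total = 96
96 m


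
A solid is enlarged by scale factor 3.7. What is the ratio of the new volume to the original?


Linear scale factor k = 3.7
Rule: under a linear scaling by k, volumes scale by k^3.
k^3 = 3.7 * 3.7 * 3.7
k^3 = 13.69 * 3.7
k^3 = 50.653
Volume scales by a factor of 50.653.
50.653 (dimensionless)


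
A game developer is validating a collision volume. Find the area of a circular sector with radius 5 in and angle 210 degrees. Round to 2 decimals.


Shape: circular sector
Radius r = 5 in, Angle = 210 degrees
Formula: A = (angle/360) * pi * r^2
r^2 = 25
Fraction of circle = 210/360
A = (210/360) * pi * 25
A = 14.583333 * pi
A = 45.81
45.81 in^2


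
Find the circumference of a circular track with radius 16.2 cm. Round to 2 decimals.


Shape: circle
Radius r = 16.2 cm
Formula: C = 2 * pi * r
C = 2 * pi * 16.2
C = 32.4 * pi
C = 101.79
101.79 cm


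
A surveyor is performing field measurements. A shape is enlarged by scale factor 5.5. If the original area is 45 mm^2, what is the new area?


Linear scale factor k = 5.5
Original area = 45 mm^2
Rule: under a linear scaling by k, areas scale by k^2.
k^2 = 5.5^2 = 30.25
New area = 45 * 30.25
New area = 1361.25
1361.25 mm^2


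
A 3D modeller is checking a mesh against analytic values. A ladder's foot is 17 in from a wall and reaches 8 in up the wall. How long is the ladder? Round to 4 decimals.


Shape: right triangle
Legs a = 17 in, b = 8 in
Formula: c = sqrt(a^2 + b^2)
a^2 = 289, b^2 = 64
a^2 + b^2 = 353
c = sqrt(353)
c = 18.7883
18.7883 in


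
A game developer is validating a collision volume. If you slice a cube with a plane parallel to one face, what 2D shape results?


Solid: cube
Cutting plane: parallel to one face
Visualize the intersection of the plane with the solid's surface.
The boundary of the cut region is a square.
square


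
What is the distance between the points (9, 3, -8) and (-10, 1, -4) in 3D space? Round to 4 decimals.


3D distance between two points
P1 = (9, 3, -8), P2 = (-10, 1, -4)
Formula: d = sqrt((x2-x1)^2 + (y2-y1)^2 + (z2-z1)^2)
dx = -10 - 9 = -19
dy = 1 - 3 = -2
dz = -4 - -8 = 4
dx^2 + dy^2 + dz^2 = 361 + 4 + 16 = 381
d = sqrt(381)
d = 19.5192
19.5192 units


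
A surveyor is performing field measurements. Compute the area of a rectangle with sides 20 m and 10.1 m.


Shape: rectangle
Length l = 20 m, Width w = 10.1 m
Formula: A = l * w
A = 20 * 10.1
A = 202
202 m^2


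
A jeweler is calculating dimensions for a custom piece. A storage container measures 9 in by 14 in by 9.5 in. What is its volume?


Shape: rectangular prism
l = 9 in, w = 14 in, h = 9.5 in
Formula: V = l * w * h
V = 9 * 14 * 9.5
V = 126 * 9.5
V = 1197
1197 in^3


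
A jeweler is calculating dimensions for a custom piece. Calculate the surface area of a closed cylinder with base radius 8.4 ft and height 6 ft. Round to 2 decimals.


Shape: closed cylinder
Radius r = 8.4 ft, Height h = 6 ft
Formula: SA = 2*pi*r^2 + 2*pi*r*h = 2*pi*r*(r + h)
r + h = 14.4
2 * r * (r + h) = 2 * 8.4 * 14.4 = 241.92
SA = 241.92 * pi
SA = 760.01
760.01 ft^2


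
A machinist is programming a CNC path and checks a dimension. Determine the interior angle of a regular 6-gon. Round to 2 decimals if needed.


Shape: regular hexagon (6 sides)
Formula: interior angle = (n - 2) * 180 / n
(n - 2) = 4
(n - 2) * 180 = 720
angle = 720 / 6
angle = 120
120 degrees


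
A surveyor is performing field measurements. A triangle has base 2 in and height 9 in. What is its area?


Shape: triangle
Base b = 2 in, Height h = 9 in
Formula: A = (1/2) * b * h
A = 0.5 * 2 * 9
A = 0.5 * 18
A = 9
9 in^2


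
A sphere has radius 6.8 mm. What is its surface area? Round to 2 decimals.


Shape: sphere
Radius r = 6.8 mm
Formula: SA = 4 * pi * r^2
r^2 = 46.24
SA = 4 * pi * 46.24
SA = 184.96 * pi
SA = 581.07
581.07 mm^2


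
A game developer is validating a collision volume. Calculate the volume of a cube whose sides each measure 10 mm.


Shape: cube
Side s = 10 mm
Formula: V = s^3
V = 10 * 10 * 10
V = 100 * 10
V = 1000
1000 mm^3


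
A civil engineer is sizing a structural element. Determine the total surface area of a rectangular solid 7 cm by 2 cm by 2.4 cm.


Shape: rectangular prism
l = 7 cm, w = 2 cm, h = 2.4 cm
Formula: SA = 2(lw + lh + wh)
lw = 14, lh = 16.8, wh = 4.8
lw + lh + wh = 35.6
SA = 2 * 35.6
SA = 71.2
71.2 cm^2


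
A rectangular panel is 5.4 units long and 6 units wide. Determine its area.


Shape: rectangle
Length l = 5.4 units, Width w = 6 units
Formula: A = l * w
A = 5.4 * 6
A = 32.4
32.4 units^2


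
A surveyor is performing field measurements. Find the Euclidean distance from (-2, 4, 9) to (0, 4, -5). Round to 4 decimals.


3D distance between two points
P1 = (-2, 4, 9), P2 = (0, 4, -5)
Formula: d = sqrt((x2-x1)^2 + (y2-y1)^2 + (z2-z1)^2)
dx = 0 - -2 = 2
dy = 4 - 4 = 0
dz = -5 - 9 = -14
dx^2 + dy^2 + dz^2 = 4 + 0 + 196 = 200
d = sqrt(200)
d = 14.1421
14.1421 units


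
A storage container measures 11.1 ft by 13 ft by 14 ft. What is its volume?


Shape: rectangular prism
l = 11.1 ft, w = 13 ft, h = 14 ft
Formula: V = l * w * h
V = 11.1 * 13 * 14
V = 144.3 * 14
V = 2020.2
2020.2 ft^3


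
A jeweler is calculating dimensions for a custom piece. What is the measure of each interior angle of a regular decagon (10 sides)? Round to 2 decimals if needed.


Shape: regular decagon (10 sides)
Formula: interior angle = (n - 2) * 180 / n
(n - 2) = 8
(n - 2) * 180 = 1440
angle = 1440 / 10
angle = 144
144 degrees


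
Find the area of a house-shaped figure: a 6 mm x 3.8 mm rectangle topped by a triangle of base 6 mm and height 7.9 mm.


Composite shape: rectangle + triangle
Rectangle area = 6 * 3.8 = 22.8
Triangle area = 0.5 * 6 * 7.9 = 23.7
Total = 22.8 + 23.7
Total = 46.5
46.5 mm^2


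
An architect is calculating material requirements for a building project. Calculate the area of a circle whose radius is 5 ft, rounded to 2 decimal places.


Shape: circle
Radius r = 5 ft
Formula: A = pi * r^2
r^2 = 5^2 = 25
A = pi * 25
A = 78.54
78.54 ft^2


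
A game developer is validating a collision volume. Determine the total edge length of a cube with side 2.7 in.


Shape: cube
Side s = 2.7 in
A cube has 12 edges, all equal.
Formula: total edge length = 12 * s
Total = 12 * 2.7
Total = 32.4
32.4 in


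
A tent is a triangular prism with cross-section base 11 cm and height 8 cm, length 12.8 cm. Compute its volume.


Shape: triangular prism
Triangle base = 11 cm, triangle height = 8 cm, prism length L = 12.8 cm
Formula: V = (1/2 * b * h_tri) * L
Cross-section area = 0.5 * 11 * 8 = 44
V = 44 * 12.8
V = 563.2
563.2 cm^3


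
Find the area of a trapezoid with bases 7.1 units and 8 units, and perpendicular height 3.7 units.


Shape: trapezoid
Parallel sides a = 7.1 units, b = 8 units; Height h = 3.7 units
Formula: A = (a + b) * h / 2
a + b = 7.1 + 8 = 15.1
A = 15.1 * 3.7 / 2
A = 55.87 / 2
A = 27.935
27.935 units^2


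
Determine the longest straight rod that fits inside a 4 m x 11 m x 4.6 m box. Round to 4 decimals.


Shape: rectangular box (space diagonal)
l = 4 m, w = 11 m, h = 4.6 m
Visualize: the diagonal of the base, then a right triangle with that diagonal and the height.
Formula: d = sqrt(l^2 + w^2 + h^2)
l^2 + w^2 + h^2 = 16 + 121 + 21.16 = 158.16
d = sqrt(158.16)
d = 12.5762
12.5762 m


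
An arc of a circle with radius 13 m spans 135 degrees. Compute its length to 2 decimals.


Shape: circular arc
Radius r = 13 m, Angle = 135 degrees
Formula: L = (angle/360) * 2 * pi * r
2 * pi * r = 26 * pi
L = (135/360) * 26 * pi
L = 9.75 * pi
L = 30.63
30.63 m


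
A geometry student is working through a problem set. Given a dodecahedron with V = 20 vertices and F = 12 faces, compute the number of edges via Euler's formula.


Polyhedron: dodecahedron
Euler's formula for convex polyhedra: V - E + F = 2
Given: V = 20 vertices and F = 12 faces
Solve for E:
E = V + F - 2 = 20 + 12 - 2 = 30
30 edges


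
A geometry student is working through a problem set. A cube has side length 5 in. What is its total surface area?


Shape: cube
Side s = 5 in
A cube has 6 square faces.
Formula: SA = 6 * s^2
s^2 = 25
SA = 6 * 25
SA = 150
150 in^2


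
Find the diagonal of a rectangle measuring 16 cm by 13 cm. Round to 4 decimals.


Shape: rectangle (diagonal via Pythagoras)
Sides: 16 cm and 13 cm
Formula: d = sqrt(l^2 + w^2)
l^2 = 256, w^2 = 169
l^2 + w^2 = 425
d = sqrt(425)
d = 20.6155
20.6155 cm


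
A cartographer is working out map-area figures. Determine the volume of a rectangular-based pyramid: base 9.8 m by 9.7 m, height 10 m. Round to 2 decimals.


Shape: rectangular pyramid
Base: 9.8 m x 9.7 m, Height h = 10 m
Formula: V = (1/3) * base_area * h
base_area = 9.8 * 9.7 = 95.06
base_area * h = 95.06 * 10 = 950.6
V = 950.6 / 3
V = 316.87
316.87 m^3


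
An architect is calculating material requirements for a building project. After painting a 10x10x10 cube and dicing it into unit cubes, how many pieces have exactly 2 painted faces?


Large cube: 10 x 10 x 10, cut into unit cubes.
n = 10, so n - 2 = 8
Cubes with 2 painted faces lie along the edges, excluding corners.
A cube has 12 edges; each contributes (n - 2) = 8 such cubes.
Count = 12 * 8 = 96
96 unit cubes


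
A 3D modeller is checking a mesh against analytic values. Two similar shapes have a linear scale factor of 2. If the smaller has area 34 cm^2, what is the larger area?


Linear scale factor k = 2
Original area = 34 cm^2
Rule: under a linear scaling by k, areas scale by k^2.
k^2 = 2^2 = 4
New area = 34 * 4
New area = 136
136 cm^2


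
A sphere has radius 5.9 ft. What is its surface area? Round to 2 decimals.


Shape: sphere
Radius r = 5.9 ft
Formula: SA = 4 * pi * r^2
r^2 = 34.81
SA = 4 * pi * 34.81
SA = 139.24 * pi
SA = 437.44
437.44 ft^2


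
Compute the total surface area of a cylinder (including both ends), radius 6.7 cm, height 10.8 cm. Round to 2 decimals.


Shape: closed cylinder
Radius r = 6.7 cm, Height h = 10.8 cm
Formula: SA = 2*pi*r^2 + 2*pi*r*h = 2*pi*r*(r + h)
r + h = 17.5
2 * r * (r + h) = 2 * 6.7 * 17.5 = 234.5
SA = 234.5 * pi
SA = 736.7
736.7 cm^2


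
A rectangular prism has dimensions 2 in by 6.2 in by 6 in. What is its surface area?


Shape: rectangular prism
l = 2 in, w = 6.2 in, h = 6 in
Formula: SA = 2(lw + lh + wh)
lw = 12.4, lh = 12, wh = 37.2
lw + lh + wh = 61.6
SA = 2 * 61.6
SA = 123.2
123.2 in^2


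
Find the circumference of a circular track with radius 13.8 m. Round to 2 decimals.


Shape: circle
Radius r = 13.8 m
Formula: C = 2 * pi * r
C = 2 * pi * 13.8
C = 27.6 * pi
C = 86.71
86.71 m


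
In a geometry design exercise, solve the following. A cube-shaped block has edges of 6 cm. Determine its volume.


Shape: cube
Side s = 6 cm
Formula: V = s^3
V = 6 * 6 * 6
V = 36 * 6
V = 216
216 cm^3


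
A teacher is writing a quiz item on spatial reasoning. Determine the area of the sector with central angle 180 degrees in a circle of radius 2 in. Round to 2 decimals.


Shape: circular sector
Radius r = 2 in, Angle = 180 degrees
Formula: A = (angle/360) * pi * r^2
r^2 = 4
Fraction of circle = 180/360
A = (180/360) * pi * 4
A = 2 * pi
A = 6.28
6.28 in^2


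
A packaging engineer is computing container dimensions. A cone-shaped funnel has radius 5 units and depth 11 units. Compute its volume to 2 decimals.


Shape: cone
Radius r = 5 units, Height h = 11 units
Formula: V = (1/3) * pi * r^2 * h
r^2 = 25
pi * r^2 * h = pi * 25 * 11 = 275 * pi
V = 275 * pi / 3
V = 287.98
287.98 units^3


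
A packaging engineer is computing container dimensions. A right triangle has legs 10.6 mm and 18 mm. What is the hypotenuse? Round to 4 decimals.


Shape: right triangle
Legs a = 10.6 mm, b = 18 mm
Formula: c = sqrt(a^2 + b^2)
a^2 = 112.36, b^2 = 324
a^2 + b^2 = 436.36
c = sqrt(436.36)
c = 20.8892
20.8892 mm


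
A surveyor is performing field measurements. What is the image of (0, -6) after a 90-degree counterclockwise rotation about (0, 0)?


Transformation: rotation about the origin
Original point: (0, -6)
Rule for 90 deg counterclockwise: (x, y) -> (-y, x)
Apply: (0, -6) -> (6, 0)
(6, 0)


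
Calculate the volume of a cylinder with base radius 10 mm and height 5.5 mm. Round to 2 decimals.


Shape: cylinder
Radius r = 10 mm, Height h = 5.5 mm
Formula: V = pi * r^2 * h
r^2 = 100
V = pi * 100 * 5.5
V = 550 * pi
V = 1727.88
1727.88 mm^3


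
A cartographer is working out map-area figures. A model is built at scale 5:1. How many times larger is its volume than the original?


Linear scale factor k = 5
Rule: under a linear scaling by k, volumes scale by k^3.
k^3 = 5 * 5 * 5
k^3 = 25 * 5
k^3 = 125
Volume scales by a factor of 125.
125 (dimensionless)


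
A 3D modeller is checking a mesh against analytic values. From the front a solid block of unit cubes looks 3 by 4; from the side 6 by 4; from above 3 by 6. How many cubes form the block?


Orthographic views of a solid rectangular block:
Front view 3 x 4 -> length = 3, height = 4
Side view 6 x 4 -> width = 6, height = 4 (consistent)
Top view 3 x 6 -> confirms length = 3, width = 6
The block is 3 x 6 x 4.
Total unit cubes = 3 * 6 * 4 = 72
72 unit cubes


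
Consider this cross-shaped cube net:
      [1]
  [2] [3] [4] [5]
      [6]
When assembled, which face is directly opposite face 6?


Net: cross layout. Take square 3 as the base (bottom).
Fold the four squares in the horizontal row up around 3: 2 -> left, 4 -> right, 5 wraps to the top.
Fold 1 and 6 up from 3: 1 -> back, 6 -> front.
Opposite pairs are therefore: (1, 6), (2, 4), (3, 5).
Face 6 is opposite face 1.
face 1


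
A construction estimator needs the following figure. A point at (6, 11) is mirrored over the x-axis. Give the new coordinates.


Transformation: reflection
Original point: (6, 11)
Rule for reflection over the x-axis: (x, y) -> (x, -y)
Apply: (6, 11) -> (6, -11)
(6, -11)


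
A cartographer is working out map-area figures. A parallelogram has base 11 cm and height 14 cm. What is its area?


Shape: parallelogram
Base b = 11 cm, Height h = 14 cm
Formula: A = b * h
A = 11 * 14
A = 154
154 cm^2


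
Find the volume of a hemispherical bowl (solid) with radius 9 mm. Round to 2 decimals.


Shape: hemisphere (half of a sphere)
Radius r = 9 mm
Formula: V = (1/2) * (4/3) * pi * r^3 = (2/3) * pi * r^3
r^3 = 729
(2/3) * 729 = 486
V = 486 * pi
V = 1526.81
1526.81 mm^3


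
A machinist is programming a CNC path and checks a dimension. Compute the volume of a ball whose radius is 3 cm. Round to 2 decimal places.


Shape: sphere
Radius r = 3 cm
Formula: V = (4/3) * pi * r^3
r^3 = 27
(4/3) * 27 = 36
V = 36 * pi
V = 113.1
113.1 cm^3


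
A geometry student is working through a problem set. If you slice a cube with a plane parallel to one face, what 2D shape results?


Solid: cube
Cutting plane: parallel to one face
Visualize the intersection of the plane with the solid's surface.
The boundary of the cut region is a square.
square


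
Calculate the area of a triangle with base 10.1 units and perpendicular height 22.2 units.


Shape: triangle
Base b = 10.1 units, Height h = 22.2 units
Formula: A = (1/2) * b * h
A = 0.5 * 10.1 * 22.2
A = 0.5 * 224.22
A = 112.11
112.11 units^2


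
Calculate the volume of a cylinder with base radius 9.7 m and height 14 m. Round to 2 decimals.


Shape: cylinder
Radius r = 9.7 m, Height h = 14 m
Formula: V = pi * r^2 * h
r^2 = 94.09
V = pi * 94.09 * 14
V = 1317.26 * pi
V = 4138.29
4138.29 m^3


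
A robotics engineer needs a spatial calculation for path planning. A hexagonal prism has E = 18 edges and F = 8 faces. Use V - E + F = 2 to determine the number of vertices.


Polyhedron: hexagonal prism
Euler's formula for convex polyhedra: V - E + F = 2
Given: E = 18 edges and F = 8 faces
Solve for V:
V = 2 + E - F = 2 + 18 - 8 = 12
12 vertices


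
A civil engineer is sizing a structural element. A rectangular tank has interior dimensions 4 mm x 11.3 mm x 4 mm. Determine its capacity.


Shape: rectangular prism
l = 4 mm, w = 11.3 mm, h = 4 mm
Formula: V = l * w * h
V = 4 * 11.3 * 4
V = 45.2 * 4
V = 180.8
180.8 mm^3


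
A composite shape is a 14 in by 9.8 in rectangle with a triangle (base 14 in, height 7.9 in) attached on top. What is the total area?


Composite shape: rectangle + triangle
Rectangle area = 14 * 9.8 = 137.2
Triangle area = 0.5 * 14 * 7.9 = 55.3
Total = 137.2 + 55.3
Total = 192.5
192.5 in^2


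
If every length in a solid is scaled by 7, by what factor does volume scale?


Linear scale factor k = 7
Rule: under a linear scaling by k, volumes scale by k^3.
k^3 = 7 * 7 * 7
k^3 = 49 * 7
k^3 = 343
Volume scales by a factor of 343.
343 (dimensionless)


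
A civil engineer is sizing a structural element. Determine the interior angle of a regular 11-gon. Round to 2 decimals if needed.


Shape: regular hendecagon (11 sides)
Formula: interior angle = (n - 2) * 180 / n
(n - 2) = 9
(n - 2) * 180 = 1620
angle = 1620 / 11
angle = 147.27
147.27 degrees


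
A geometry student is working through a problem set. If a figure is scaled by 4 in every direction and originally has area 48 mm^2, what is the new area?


Linear scale factor k = 4
Original area = 48 mm^2
Rule: under a linear scaling by k, areas scale by k^2.
k^2 = 4^2 = 16
New area = 48 * 16
New area = 768
768 mm^2


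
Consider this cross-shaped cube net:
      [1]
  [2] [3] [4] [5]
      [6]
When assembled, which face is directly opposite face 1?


Net: cross layout. Take square 3 as the base (bottom).
Fold the four squares in the horizontal row up around 3: 2 -> left, 4 -> right, 5 wraps to the top.
Fold 1 and 6 up from 3: 1 -> back, 6 -> front.
Opposite pairs are therefore: (1, 6), (2, 4), (3, 5).
Face 1 is opposite face 6.
face 6


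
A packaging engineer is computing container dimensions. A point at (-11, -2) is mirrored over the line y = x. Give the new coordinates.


Transformation: reflection
Original point: (-11, -2)
Rule for reflection over y = x: (x, y) -> (y, x)
Apply: (-11, -2) -> (-2, -11)
(-2, -11)


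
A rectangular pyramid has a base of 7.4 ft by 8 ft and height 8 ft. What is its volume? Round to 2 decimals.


Shape: rectangular pyramid
Base: 7.4 ft x 8 ft, Height h = 8 ft
Formula: V = (1/3) * base_area * h
base_area = 7.4 * 8 = 59.2
base_area * h = 59.2 * 8 = 473.6
V = 473.6 / 3
V = 157.87
157.87 ft^3


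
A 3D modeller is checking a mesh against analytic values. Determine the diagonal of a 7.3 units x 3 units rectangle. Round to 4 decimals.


Shape: rectangle (diagonal via Pythagoras)
Sides: 7.3 units and 3 units
Formula: d = sqrt(l^2 + w^2)
l^2 = 53.29, w^2 = 9
l^2 + w^2 = 62.29
d = sqrt(62.29)
d = 7.8924
7.8924 units


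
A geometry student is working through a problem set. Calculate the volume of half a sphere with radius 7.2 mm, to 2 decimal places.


Shape: hemisphere (half of a sphere)
Radius r = 7.2 mm
Formula: V = (1/2) * (4/3) * pi * r^3 = (2/3) * pi * r^3
r^3 = 373.248
(2/3) * 373.248 = 248.832
V = 248.832 * pi
V = 781.73
781.73 mm^3


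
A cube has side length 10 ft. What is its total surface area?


Shape: cube
Side s = 10 ft
A cube has 6 square faces.
Formula: SA = 6 * s^2
s^2 = 100
SA = 6 * 100
SA = 600
600 ft^2


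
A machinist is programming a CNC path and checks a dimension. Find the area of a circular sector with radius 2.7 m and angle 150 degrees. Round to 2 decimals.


Shape: circular sector
Radius r = 2.7 m, Angle = 150 degrees
Formula: A = (angle/360) * pi * r^2
r^2 = 7.29
Fraction of circle = 150/360
A = (150/360) * pi * 7.29
A = 3.0375 * pi
A = 9.54
9.54 m^2


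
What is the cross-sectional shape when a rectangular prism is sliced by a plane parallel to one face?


Solid: rectangular prism
Cutting plane: parallel to one face
Visualize the intersection of the plane with the solid's surface.
The boundary of the cut region is a rectangle.
rectangle


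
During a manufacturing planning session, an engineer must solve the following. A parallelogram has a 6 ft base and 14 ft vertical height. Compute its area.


Shape: parallelogram
Base b = 6 ft, Height h = 14 ft
Formula: A = b * h
A = 6 * 14
A = 84
84 ft^2


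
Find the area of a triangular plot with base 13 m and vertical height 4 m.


Shape: triangle
Base b = 13 m, Height h = 4 m
Formula: A = (1/2) * b * h
A = 0.5 * 13 * 4
A = 0.5 * 52
A = 26
26 m^2


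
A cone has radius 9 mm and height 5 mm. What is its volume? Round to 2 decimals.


Shape: cone
Radius r = 9 mm, Height h = 5 mm
Formula: V = (1/3) * pi * r^2 * h
r^2 = 81
pi * r^2 * h = pi * 81 * 5 = 405 * pi
V = 405 * pi / 3
V = 424.12
424.12 mm^3


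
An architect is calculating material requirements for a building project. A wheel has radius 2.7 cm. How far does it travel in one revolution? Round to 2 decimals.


Shape: circle
Radius r = 2.7 cm
Formula: C = 2 * pi * r
C = 2 * pi * 2.7
C = 5.4 * pi
C = 16.96
16.96 cm


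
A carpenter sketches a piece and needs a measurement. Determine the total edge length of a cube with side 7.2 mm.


Shape: cube
Side s = 7.2 mm
A cube has 12 edges, all equal.
Formula: total edge length = 12 * s
Total = 12 * 7.2
Total = 86.4
86.4 mm


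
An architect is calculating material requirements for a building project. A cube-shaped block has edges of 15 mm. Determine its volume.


Shape: cube
Side s = 15 mm
Formula: V = s^3
V = 15 * 15 * 15
V = 225 * 15
V = 3375
3375 mm^3


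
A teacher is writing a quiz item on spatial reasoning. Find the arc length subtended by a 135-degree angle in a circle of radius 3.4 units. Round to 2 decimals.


Shape: circular arc
Radius r = 3.4 units, Angle = 135 degrees
Formula: L = (angle/360) * 2 * pi * r
2 * pi * r = 6.8 * pi
L = (135/360) * 6.8 * pi
L = 2.55 * pi
L = 8.01
8.01 units


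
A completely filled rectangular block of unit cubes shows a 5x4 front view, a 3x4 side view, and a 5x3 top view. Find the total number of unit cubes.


Orthographic views of a solid rectangular block:
Front view 5 x 4 -> length = 5, height = 4
Side view 3 x 4 -> width = 3, height = 4 (consistent)
Top view 5 x 3 -> confirms length = 5, width = 3
The block is 5 x 3 x 4.
Total unit cubes = 5 * 3 * 4 = 60
60 unit cubes


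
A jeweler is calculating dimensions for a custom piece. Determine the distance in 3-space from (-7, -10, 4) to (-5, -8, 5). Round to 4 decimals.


3D distance between two points
P1 = (-7, -10, 4), P2 = (-5, -8, 5)
Formula: d = sqrt((x2-x1)^2 + (y2-y1)^2 + (z2-z1)^2)
dx = -5 - -7 = 2
dy = -8 - -10 = 2
dz = 5 - 4 = 1
dx^2 + dy^2 + dz^2 = 4 + 4 + 1 = 9
d = sqrt(9)
d = 3.0
3 units


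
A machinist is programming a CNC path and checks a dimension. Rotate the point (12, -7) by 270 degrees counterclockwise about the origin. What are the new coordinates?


Transformation: rotation about the origin
Original point: (12, -7)
Rule for 270 deg counterclockwise: (x, y) -> (y, -x)
Apply: (12, -7) -> (-7, -12)
(-7, -12)


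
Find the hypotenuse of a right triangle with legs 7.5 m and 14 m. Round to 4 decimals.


Shape: right triangle
Legs a = 7.5 m, b = 14 m
Formula: c = sqrt(a^2 + b^2)
a^2 = 56.25, b^2 = 196
a^2 + b^2 = 252.25
c = sqrt(252.25)
c = 15.8824
15.8824 m


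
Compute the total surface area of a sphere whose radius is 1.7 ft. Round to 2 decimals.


Shape: sphere
Radius r = 1.7 ft
Formula: SA = 4 * pi * r^2
r^2 = 2.89
SA = 4 * pi * 2.89
SA = 11.56 * pi
SA = 36.32
36.32 ft^2


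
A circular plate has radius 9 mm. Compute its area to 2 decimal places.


Shape: circle
Radius r = 9 mm
Formula: A = pi * r^2
r^2 = 9^2 = 81
A = pi * 81
A = 254.47
254.47 mm^2


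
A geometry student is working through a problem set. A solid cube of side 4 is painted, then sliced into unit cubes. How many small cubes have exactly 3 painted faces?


Large cube: 4 x 4 x 4, cut into unit cubes.
Cubes with 3 painted faces are at the corners. A cube always has 8 corners.
Count = 8
8 unit cubes


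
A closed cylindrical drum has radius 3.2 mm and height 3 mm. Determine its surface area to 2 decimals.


Shape: closed cylinder
Radius r = 3.2 mm, Height h = 3 mm
Formula: SA = 2*pi*r^2 + 2*pi*r*h = 2*pi*r*(r + h)
r + h = 6.2
2 * r * (r + h) = 2 * 3.2 * 6.2 = 39.68
SA = 39.68 * pi
SA = 124.66
124.66 mm^2


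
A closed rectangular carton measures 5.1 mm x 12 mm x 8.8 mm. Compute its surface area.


Shape: rectangular prism
l = 5.1 mm, w = 12 mm, h = 8.8 mm
Formula: SA = 2(lw + lh + wh)
lw = 61.2, lh = 44.88, wh = 105.6
lw + lh + wh = 211.68
SA = 2 * 211.68
SA = 423.36
423.36 mm^2


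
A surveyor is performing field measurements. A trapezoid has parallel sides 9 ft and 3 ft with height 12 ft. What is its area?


Shape: trapezoid
Parallel sides a = 9 ft, b = 3 ft; Height h = 12 ft
Formula: A = (a + b) * h / 2
a + b = 9 + 3 = 12
A = 12 * 12 / 2
A = 144 / 2
A = 72
72 ft^2


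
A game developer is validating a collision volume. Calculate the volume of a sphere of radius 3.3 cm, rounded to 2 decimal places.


Shape: sphere
Radius r = 3.3 cm
Formula: V = (4/3) * pi * r^3
r^3 = 35.937
(4/3) * 35.937 = 47.916
V = 47.916 * pi
V = 150.53
150.53 cm^3


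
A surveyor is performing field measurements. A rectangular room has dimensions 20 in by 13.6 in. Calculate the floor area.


Shape: rectangle
Length l = 20 in, Width w = 13.6 in
Formula: A = l * w
A = 20 * 13.6
A = 272
272 in^2


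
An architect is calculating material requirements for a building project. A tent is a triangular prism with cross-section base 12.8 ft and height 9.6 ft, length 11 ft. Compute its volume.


Shape: triangular prism
Triangle base = 12.8 ft, triangle height = 9.6 ft, prism length L = 11 ft
Formula: V = (1/2 * b * h_tri) * L
Cross-section area = 0.5 * 12.8 * 9.6 = 61.44
V = 61.44 * 11
V = 675.84
675.84 ft^3


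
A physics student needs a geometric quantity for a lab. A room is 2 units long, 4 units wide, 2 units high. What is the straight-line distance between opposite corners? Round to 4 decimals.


Shape: rectangular box (space diagonal)
l = 2 units, w = 4 units, h = 2 units
Visualize: the diagonal of the base, then a right triangle with that diagonal and the height.
Formula: d = sqrt(l^2 + w^2 + h^2)
l^2 + w^2 + h^2 = 4 + 16 + 4 = 24
d = sqrt(24)
d = 4.899
4.899 units


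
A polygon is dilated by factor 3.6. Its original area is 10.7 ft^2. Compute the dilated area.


Linear scale factor k = 3.6
Original area = 10.7 ft^2
Rule: under a linear scaling by k, areas scale by k^2.
k^2 = 3.6^2 = 12.96
New area = 10.7 * 12.96
New area = 138.672
138.672 ft^2


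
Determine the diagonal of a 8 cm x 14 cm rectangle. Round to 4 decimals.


Shape: rectangle (diagonal via Pythagoras)
Sides: 8 cm and 14 cm
Formula: d = sqrt(l^2 + w^2)
l^2 = 64, w^2 = 196
l^2 + w^2 = 260
d = sqrt(260)
d = 16.1245
16.1245 cm


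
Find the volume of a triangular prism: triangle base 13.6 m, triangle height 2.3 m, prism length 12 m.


Shape: triangular prism
Triangle base = 13.6 m, triangle height = 2.3 m, prism length L = 12 m
Formula: V = (1/2 * b * h_tri) * L
Cross-section area = 0.5 * 13.6 * 2.3 = 15.64
V = 15.64 * 12
V = 187.68
187.68 m^3


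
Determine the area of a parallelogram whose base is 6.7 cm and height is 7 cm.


Shape: parallelogram
Base b = 6.7 cm, Height h = 7 cm
Formula: A = b * h
A = 6.7 * 7
A = 46.9
46.9 cm^2


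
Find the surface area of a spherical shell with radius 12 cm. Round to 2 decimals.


Shape: sphere
Radius r = 12 cm
Formula: SA = 4 * pi * r^2
r^2 = 144
SA = 4 * pi * 144
SA = 576 * pi
SA = 1809.56
1809.56 cm^2


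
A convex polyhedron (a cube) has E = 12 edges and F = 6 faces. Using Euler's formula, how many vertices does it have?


Polyhedron: cube
Euler's formula for convex polyhedra: V - E + F = 2
Given: E = 12 edges and F = 6 faces
Solve for V:
V = 2 + E - F = 2 + 12 - 6 = 8
8 vertices


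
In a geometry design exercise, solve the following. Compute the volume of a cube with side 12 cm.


Shape: cube
Side s = 12 cm
Formula: V = s^3
V = 12 * 12 * 12
V = 144 * 12
V = 1728
1728 cm^3


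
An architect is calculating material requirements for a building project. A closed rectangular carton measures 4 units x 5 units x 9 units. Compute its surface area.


Shape: rectangular prism
l = 4 units, w = 5 units, h = 9 units
Formula: SA = 2(lw + lh + wh)
lw = 20, lh = 36, wh = 45
lw + lh + wh = 101
SA = 2 * 101
SA = 202
202 units^2


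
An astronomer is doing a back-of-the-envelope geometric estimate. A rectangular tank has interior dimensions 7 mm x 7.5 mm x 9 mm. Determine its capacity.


Shape: rectangular prism
l = 7 mm, w = 7.5 mm, h = 9 mm
Formula: V = l * w * h
V = 7 * 7.5 * 9
V = 52.5 * 9
V = 472.5
472.5 mm^3


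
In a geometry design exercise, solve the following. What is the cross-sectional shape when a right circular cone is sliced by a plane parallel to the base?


Solid: right circular cone
Cutting plane: parallel to the base
Visualize the intersection of the plane with the solid's surface.
The boundary of the cut region is a circle.
circle


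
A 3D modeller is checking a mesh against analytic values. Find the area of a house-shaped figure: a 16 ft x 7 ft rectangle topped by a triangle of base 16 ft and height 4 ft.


Composite shape: rectangle + triangle
Rectangle area = 16 * 7 = 112
Triangle area = 0.5 * 16 * 4 = 32
Total = 112 + 32
Total = 144
144 ft^2


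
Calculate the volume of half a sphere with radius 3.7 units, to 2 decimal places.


Shape: hemisphere (half of a sphere)
Radius r = 3.7 units
Formula: V = (1/2) * (4/3) * pi * r^3 = (2/3) * pi * r^3
r^3 = 50.653
(2/3) * 50.653 = 33.768667
V = 33.768667 * pi
V = 106.09
106.09 units^3


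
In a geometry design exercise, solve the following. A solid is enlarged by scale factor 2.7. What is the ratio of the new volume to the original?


Linear scale factor k = 2.7
Rule: under a linear scaling by k, volumes scale by k^3.
k^3 = 2.7 * 2.7 * 2.7
k^3 = 7.29 * 2.7
k^3 = 19.683
Volume scales by a factor of 19.683.
19.683 (dimensionless)


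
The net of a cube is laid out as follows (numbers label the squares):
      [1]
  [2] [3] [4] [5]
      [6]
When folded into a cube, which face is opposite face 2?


Net: cross layout. Take square 3 as the base (bottom).
Fold the four squares in the horizontal row up around 3: 2 -> left, 4 -> right, 5 wraps to the top.
Fold 1 and 6 up from 3: 1 -> back, 6 -> front.
Opposite pairs are therefore: (1, 6), (2, 4), (3, 5).
Face 2 is opposite face 4.
face 4


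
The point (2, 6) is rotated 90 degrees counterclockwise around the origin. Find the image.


Transformation: rotation about the origin
Original point: (2, 6)
Rule for 90 deg counterclockwise: (x, y) -> (-y, x)
Apply: (2, 6) -> (-6, 2)
(-6, 2)


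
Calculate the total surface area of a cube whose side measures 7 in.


Shape: cube
Side s = 7 in
A cube has 6 square faces.
Formula: SA = 6 * s^2
s^2 = 49
SA = 6 * 49
SA = 294
294 in^2


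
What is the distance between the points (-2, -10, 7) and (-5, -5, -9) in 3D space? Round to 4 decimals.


3D distance between two points
P1 = (-2, -10, 7), P2 = (-5, -5, -9)
Formula: d = sqrt((x2-x1)^2 + (y2-y1)^2 + (z2-z1)^2)
dx = -5 - -2 = -3
dy = -5 - -10 = 5
dz = -9 - 7 = -16
dx^2 + dy^2 + dz^2 = 9 + 25 + 256 = 290
d = sqrt(290)
d = 17.0294
17.0294 units


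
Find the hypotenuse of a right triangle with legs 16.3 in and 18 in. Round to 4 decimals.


Shape: right triangle
Legs a = 16.3 in, b = 18 in
Formula: c = sqrt(a^2 + b^2)
a^2 = 265.69, b^2 = 324
a^2 + b^2 = 589.69
c = sqrt(589.69)
c = 24.2835
24.2835 in


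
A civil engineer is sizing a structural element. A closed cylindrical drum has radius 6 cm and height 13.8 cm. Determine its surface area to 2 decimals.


Shape: closed cylinder
Radius r = 6 cm, Height h = 13.8 cm
Formula: SA = 2*pi*r^2 + 2*pi*r*h = 2*pi*r*(r + h)
r + h = 19.8
2 * r * (r + h) = 2 * 6 * 19.8 = 237.6
SA = 237.6 * pi
SA = 746.44
746.44 cm^2


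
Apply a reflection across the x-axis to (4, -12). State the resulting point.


Transformation: reflection
Original point: (4, -12)
Rule for reflection over the x-axis: (x, y) -> (x, -y)
Apply: (4, -12) -> (4, 12)
(4, 12)


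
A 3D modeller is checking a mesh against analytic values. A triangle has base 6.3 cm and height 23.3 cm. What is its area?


Shape: triangle
Base b = 6.3 cm, Height h = 23.3 cm
Formula: A = (1/2) * b * h
A = 0.5 * 6.3 * 23.3
A = 0.5 * 146.79
A = 73.395
73.395 cm^2


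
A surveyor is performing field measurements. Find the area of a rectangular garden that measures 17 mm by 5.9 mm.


Shape: rectangle
Length l = 17 mm, Width w = 5.9 mm
Formula: A = l * w
A = 17 * 5.9
A = 100.3
100.3 mm^2


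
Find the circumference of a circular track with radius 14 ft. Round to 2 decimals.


Shape: circle
Radius r = 14 ft
Formula: C = 2 * pi * r
C = 2 * pi * 14
C = 28 * pi
C = 87.96
87.96 ft


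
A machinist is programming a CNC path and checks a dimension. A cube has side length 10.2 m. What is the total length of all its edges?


Shape: cube
Side s = 10.2 m
A cube has 12 edges, all equal.
Formula: total edge length = 12 * s
Total = 12 * 10.2
Total = 122.4
122.4 m


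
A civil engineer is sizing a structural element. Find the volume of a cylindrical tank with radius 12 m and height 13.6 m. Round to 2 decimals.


Shape: cylinder
Radius r = 12 m, Height h = 13.6 m
Formula: V = pi * r^2 * h
r^2 = 144
V = pi * 144 * 13.6
V = 1958.4 * pi
V = 6152.5
6152.5 m^3
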